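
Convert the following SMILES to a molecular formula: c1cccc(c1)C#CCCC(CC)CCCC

Heavy atoms from the SMILES: 17 C.
Implicit hydrogens by atom environment:
  6 × C: 2 H each → 12
  5 × C (aromatic): 1 H each → 5
  2 × C: 3 H each → 6
  2 × C: no H
  1 × C: 1 H
  1 × C (aromatic): no H
  Total hydrogens = 24.
Molecular formula: C17H24

C17H24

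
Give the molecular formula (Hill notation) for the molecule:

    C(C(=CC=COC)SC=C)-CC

C10H16OS

Heavy atoms from the SMILES: 10 C, 1 O, 1 S.
Implicit hydrogens by atom environment:
  4 × C: 1 H each → 4
  3 × C: 2 H each → 6
  2 × C: 3 H each → 6
  1 × C: no H
  1 × O: no H
  1 × S: no H
  Total hydrogens = 16.
Molecular formula: C10H16OS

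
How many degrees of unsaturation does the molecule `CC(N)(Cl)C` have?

Molecular formula from the SMILES: C3H8ClN.
DoU = (2C + 2 + N − H − X)/2 = (2·3 + 2 + 1 − 8 − 1)/2 = 0/2 = 0.
(Structurally: 0 ring(s) + 0 π bond(s) = 0.)

0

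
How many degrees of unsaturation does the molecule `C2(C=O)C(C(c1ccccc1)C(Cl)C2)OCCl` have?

Molecular formula from the SMILES: C13H14Cl2O2.
DoU = (2C + 2 + N − H − X)/2 = (2·13 + 2 + 0 − 14 − 2)/2 = 12/2 = 6.
(Structurally: 2 ring(s) + 4 π bond(s) = 6.)

6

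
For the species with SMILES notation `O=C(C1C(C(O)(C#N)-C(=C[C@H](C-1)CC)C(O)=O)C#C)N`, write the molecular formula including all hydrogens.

C14H16N2O4

Heavy atoms from the SMILES: 14 C, 2 N, 4 O.
Implicit hydrogens by atom environment:
  6 × C: no H
  5 × C: 1 H each → 5
  2 × C: 2 H each → 4
  2 × O: 1 H each → 2
  2 × O: no H
  1 × C: 3 H
  1 × N: 2 H
  1 × N: no H
  Total hydrogens = 16.
Molecular formula: C14H16N2O4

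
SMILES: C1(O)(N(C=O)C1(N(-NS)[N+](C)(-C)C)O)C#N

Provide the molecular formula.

Heavy atoms from the SMILES: 7 C, 5 N, 3 O, 1 S.
Implicit hydrogens by atom environment:
  3 × C: 3 H each → 9
  3 × C: no H
  3 × N: no H
  2 × O: 1 H each → 2
  1 × C: 1 H
  1 × N: 1 H
  1 × N (charge +1): no H
  1 × O: no H
  1 × S: 1 H
  Total hydrogens = 14.
Net charge +1.
Molecular formula: C7H14N5O3S+

C7H14N5O3S+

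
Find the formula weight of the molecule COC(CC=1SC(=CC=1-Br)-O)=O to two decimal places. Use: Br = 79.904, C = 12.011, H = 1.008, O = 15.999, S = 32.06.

251.09

Molecular formula: C7H7BrO3S.
M = 1×79.904 + 7×12.011 + 7×1.008 + 3×15.999 + 1×32.06 = 251.09 g/mol.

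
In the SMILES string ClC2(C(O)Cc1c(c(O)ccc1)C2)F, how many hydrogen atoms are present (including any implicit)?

10

Hydrogens are implicit in SMILES; fill each atom to its normal valence:
  3 × C (aromatic): 1 H each → 3
  3 × C (aromatic): no H
  2 × C: 2 H each → 4
  2 × O: 1 H each → 2
  1 × C: 1 H
  1 × C: no H
  1 × Cl: no H
  1 × F: no H
  Total hydrogens = 10.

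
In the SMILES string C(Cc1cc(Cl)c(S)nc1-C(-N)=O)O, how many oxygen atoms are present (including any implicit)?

2

The symbol for oxygen appears 2 times in the SMILES.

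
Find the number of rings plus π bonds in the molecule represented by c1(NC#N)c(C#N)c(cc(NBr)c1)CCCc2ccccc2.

12

Molecular formula from the SMILES: C17H15BrN4.
DoU = (2C + 2 + N − H − X)/2 = (2·17 + 2 + 4 − 15 − 1)/2 = 24/2 = 12.
(Structurally: 2 ring(s) + 10 π bond(s) = 12.)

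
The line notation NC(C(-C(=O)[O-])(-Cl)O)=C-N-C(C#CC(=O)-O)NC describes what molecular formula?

Heavy atoms from the SMILES: 9 C, 1 Cl, 3 N, 5 O.
Implicit hydrogens by atom environment:
  6 × C: no H
  2 × C: 1 H each → 2
  2 × N: 1 H each → 2
  2 × O: 1 H each → 2
  2 × O: no H
  1 × C: 3 H
  1 × Cl: no H
  1 × N: 2 H
  1 × O (charge -1): no H
  Total hydrogens = 11.
Net charge -1.
Molecular formula: C9H11ClN3O5-

C9H11ClN3O5-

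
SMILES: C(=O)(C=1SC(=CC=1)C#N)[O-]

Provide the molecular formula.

Heavy atoms from the SMILES: 6 C, 1 N, 2 O, 1 S.
Implicit hydrogens by atom environment:
  2 × C (aromatic): 1 H each → 2
  2 × C (aromatic): no H
  2 × C: no H
  1 × N: no H
  1 × O: no H
  1 × O (charge -1): no H
  1 × S (aromatic): no H
  Total hydrogens = 2.
Net charge -1.
Molecular formula: C6H2NO2S-

C6H2NO2S-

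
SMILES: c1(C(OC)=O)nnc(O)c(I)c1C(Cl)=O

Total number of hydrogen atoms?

Hydrogens are implicit in SMILES; fill each atom to its normal valence:
  4 × C (aromatic): no H
  3 × O: no H
  2 × C: no H
  2 × N (aromatic): no H
  1 × C: 3 H
  1 × Cl: no H
  1 × I: no H
  1 × O: 1 H
  Total hydrogens = 4.

4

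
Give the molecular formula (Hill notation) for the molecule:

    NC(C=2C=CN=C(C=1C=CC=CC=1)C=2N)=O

C12H11N3O

Heavy atoms from the SMILES: 12 C, 3 N, 1 O.
Implicit hydrogens by atom environment:
  7 × C (aromatic): 1 H each → 7
  4 × C (aromatic): no H
  2 × N: 2 H each → 4
  1 × C: no H
  1 × N (aromatic): no H
  1 × O: no H
  Total hydrogens = 11.
Molecular formula: C12H11N3O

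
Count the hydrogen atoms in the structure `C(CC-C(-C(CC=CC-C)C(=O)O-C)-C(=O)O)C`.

24

Hydrogens are implicit in SMILES; fill each atom to its normal valence:
  5 × C: 2 H each → 10
  4 × C: 1 H each → 4
  3 × C: 3 H each → 9
  3 × O: no H
  2 × C: no H
  1 × O: 1 H
  Total hydrogens = 24.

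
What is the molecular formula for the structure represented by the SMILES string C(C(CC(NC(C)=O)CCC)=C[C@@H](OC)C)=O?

Heavy atoms from the SMILES: 13 C, 1 N, 3 O.
Implicit hydrogens by atom environment:
  4 × C: 3 H each → 12
  4 × C: 1 H each → 4
  3 × C: 2 H each → 6
  3 × O: no H
  2 × C: no H
  1 × N: 1 H
  Total hydrogens = 23.
Molecular formula: C13H23NO3

C13H23NO3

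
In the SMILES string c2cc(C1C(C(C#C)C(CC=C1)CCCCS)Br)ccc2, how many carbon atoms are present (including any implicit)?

19

The symbol for carbon appears 19 times in the SMILES. Lowercase c denotes aromatic carbon and counts toward C.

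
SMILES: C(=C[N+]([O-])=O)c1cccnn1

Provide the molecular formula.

Heavy atoms from the SMILES: 6 C, 3 N, 2 O.
Implicit hydrogens by atom environment:
  3 × C (aromatic): 1 H each → 3
  2 × C: 1 H each → 2
  2 × N (aromatic): no H
  1 × C (aromatic): no H
  1 × N (charge +1): no H
  1 × O: no H
  1 × O (charge -1): no H
  Total hydrogens = 5.
Molecular formula: C6H5N3O2

C6H5N3O2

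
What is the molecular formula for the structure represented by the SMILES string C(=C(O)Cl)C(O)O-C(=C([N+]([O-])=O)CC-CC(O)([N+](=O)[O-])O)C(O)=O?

Heavy atoms from the SMILES: 10 C, 1 Cl, 2 N, 11 O.
Implicit hydrogens by atom environment:
  5 × C: no H
  5 × O: 1 H each → 5
  4 × O: no H
  3 × C: 2 H each → 6
  2 × C: 1 H each → 2
  2 × N (charge +1): no H
  2 × O (charge -1): no H
  1 × Cl: no H
  Total hydrogens = 13.
Molecular formula: C10H13ClN2O11

C10H13ClN2O11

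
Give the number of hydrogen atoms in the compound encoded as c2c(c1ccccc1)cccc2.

10

Hydrogens are implicit in SMILES; fill each atom to its normal valence:
  10 × C (aromatic): 1 H each → 10
  2 × C (aromatic): no H
  Total hydrogens = 10.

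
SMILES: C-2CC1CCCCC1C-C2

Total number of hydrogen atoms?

Hydrogens are implicit in SMILES; fill each atom to its normal valence:
  8 × C: 2 H each → 16
  2 × C: 1 H each → 2
  Total hydrogens = 18.

18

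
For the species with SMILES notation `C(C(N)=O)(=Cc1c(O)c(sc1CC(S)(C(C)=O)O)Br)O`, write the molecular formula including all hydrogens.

C11H12BrNO5S2

Heavy atoms from the SMILES: 1 Br, 11 C, 1 N, 5 O, 2 S.
Implicit hydrogens by atom environment:
  4 × C (aromatic): no H
  4 × C: no H
  3 × O: 1 H each → 3
  2 × O: no H
  1 × Br: no H
  1 × C: 3 H
  1 × C: 2 H
  1 × C: 1 H
  1 × N: 2 H
  1 × S: 1 H
  1 × S (aromatic): no H
  Total hydrogens = 12.
Molecular formula: C11H12BrNO5S2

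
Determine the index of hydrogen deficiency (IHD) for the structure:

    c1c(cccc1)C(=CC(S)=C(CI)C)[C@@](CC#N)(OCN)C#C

10

Molecular formula from the SMILES: C18H19IN2OS.
DoU = (2C + 2 + N − H − X)/2 = (2·18 + 2 + 2 − 19 − 1)/2 = 20/2 = 10.
(Structurally: 1 ring(s) + 9 π bond(s) = 10.)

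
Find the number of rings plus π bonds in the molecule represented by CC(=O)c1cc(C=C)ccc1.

Molecular formula from the SMILES: C10H10O.
DoU = (2C + 2 + N − H − X)/2 = (2·10 + 2 + 0 − 10 − 0)/2 = 12/2 = 6.
(Structurally: 1 ring(s) + 5 π bond(s) = 6.)

6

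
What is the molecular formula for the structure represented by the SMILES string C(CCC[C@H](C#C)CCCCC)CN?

C13H25N

Heavy atoms from the SMILES: 13 C, 1 N.
Implicit hydrogens by atom environment:
  9 × C: 2 H each → 18
  2 × C: 1 H each → 2
  1 × C: 3 H
  1 × C: no H
  1 × N: 2 H
  Total hydrogens = 25.
Molecular formula: C13H25N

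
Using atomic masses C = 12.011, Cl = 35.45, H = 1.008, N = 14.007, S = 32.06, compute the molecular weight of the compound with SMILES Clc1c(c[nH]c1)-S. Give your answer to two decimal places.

133.59

Molecular formula: C4H4ClNS.
M = 4×12.011 + 1×35.45 + 4×1.008 + 1×14.007 + 1×32.06 = 133.59 g/mol.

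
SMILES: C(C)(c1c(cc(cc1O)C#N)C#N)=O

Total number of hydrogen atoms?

Hydrogens are implicit in SMILES; fill each atom to its normal valence:
  4 × C (aromatic): no H
  3 × C: no H
  2 × C (aromatic): 1 H each → 2
  2 × N: no H
  1 × C: 3 H
  1 × O: 1 H
  1 × O: no H
  Total hydrogens = 6.

6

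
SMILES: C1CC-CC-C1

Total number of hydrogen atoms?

12

Hydrogens are implicit in SMILES; fill each atom to its normal valence:
  6 × C: 2 H each → 12
  Total hydrogens = 12.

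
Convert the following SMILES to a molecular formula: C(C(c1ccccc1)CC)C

Heavy atoms from the SMILES: 11 C.
Implicit hydrogens by atom environment:
  5 × C (aromatic): 1 H each → 5
  2 × C: 3 H each → 6
  2 × C: 2 H each → 4
  1 × C: 1 H
  1 × C (aromatic): no H
  Total hydrogens = 16.
Molecular formula: C11H16

C11H16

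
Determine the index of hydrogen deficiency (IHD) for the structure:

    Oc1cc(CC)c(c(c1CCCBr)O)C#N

Molecular formula from the SMILES: C12H14BrNO2.
DoU = (2C + 2 + N − H − X)/2 = (2·12 + 2 + 1 − 14 − 1)/2 = 12/2 = 6.
(Structurally: 1 ring(s) + 5 π bond(s) = 6.)

6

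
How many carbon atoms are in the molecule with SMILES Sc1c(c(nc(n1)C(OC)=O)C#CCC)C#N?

The symbol for carbon appears 11 times in the SMILES. Lowercase c denotes aromatic carbon and counts toward C.

11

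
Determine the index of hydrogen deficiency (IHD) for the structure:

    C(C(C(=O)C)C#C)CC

Molecular formula from the SMILES: C8H12O.
DoU = (2C + 2 + N − H − X)/2 = (2·8 + 2 + 0 − 12 − 0)/2 = 6/2 = 3.
(Structurally: 0 ring(s) + 3 π bond(s) = 3.)

3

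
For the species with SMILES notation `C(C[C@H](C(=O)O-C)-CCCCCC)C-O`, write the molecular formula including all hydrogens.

C12H24O3

Heavy atoms from the SMILES: 12 C, 3 O.
Implicit hydrogens by atom environment:
  8 × C: 2 H each → 16
  2 × C: 3 H each → 6
  2 × O: no H
  1 × C: 1 H
  1 × C: no H
  1 × O: 1 H
  Total hydrogens = 24.
Molecular formula: C12H24O3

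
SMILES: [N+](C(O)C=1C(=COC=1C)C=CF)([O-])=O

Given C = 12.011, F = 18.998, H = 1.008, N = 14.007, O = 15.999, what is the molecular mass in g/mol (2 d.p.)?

Molecular formula: C8H8FNO4.
M = 8×12.011 + 1×18.998 + 8×1.008 + 1×14.007 + 4×15.999 = 201.15 g/mol.

201.15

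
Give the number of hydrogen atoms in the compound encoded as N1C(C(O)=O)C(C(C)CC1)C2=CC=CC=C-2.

17

Hydrogens are implicit in SMILES; fill each atom to its normal valence:
  5 × C (aromatic): 1 H each → 5
  3 × C: 1 H each → 3
  2 × C: 2 H each → 4
  1 × C: 3 H
  1 × C (aromatic): no H
  1 × C: no H
  1 × N: 1 H
  1 × O: 1 H
  1 × O: no H
  Total hydrogens = 17.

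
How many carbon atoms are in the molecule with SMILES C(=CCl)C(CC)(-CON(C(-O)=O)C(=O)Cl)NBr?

The symbol for carbon appears 8 times in the SMILES. (Cl is a single chlorine, not C + l.)

8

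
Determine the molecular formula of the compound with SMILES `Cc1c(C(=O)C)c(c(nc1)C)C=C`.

C11H13NO

Heavy atoms from the SMILES: 11 C, 1 N, 1 O.
Implicit hydrogens by atom environment:
  4 × C (aromatic): no H
  3 × C: 3 H each → 9
  1 × C: 2 H
  1 × C (aromatic): 1 H
  1 × C: 1 H
  1 × C: no H
  1 × N (aromatic): no H
  1 × O: no H
  Total hydrogens = 13.
Molecular formula: C11H13NO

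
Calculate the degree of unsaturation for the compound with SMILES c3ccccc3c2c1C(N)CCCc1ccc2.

Molecular formula from the SMILES: C16H17N.
DoU = (2C + 2 + N − H − X)/2 = (2·16 + 2 + 1 − 17 − 0)/2 = 18/2 = 9.
(Structurally: 3 ring(s) + 6 π bond(s) = 9.)

9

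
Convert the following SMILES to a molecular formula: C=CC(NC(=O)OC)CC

Heavy atoms from the SMILES: 7 C, 1 N, 2 O.
Implicit hydrogens by atom environment:
  2 × C: 3 H each → 6
  2 × C: 2 H each → 4
  2 × C: 1 H each → 2
  2 × O: no H
  1 × C: no H
  1 × N: 1 H
  Total hydrogens = 13.
Molecular formula: C7H13NO2

C7H13NO2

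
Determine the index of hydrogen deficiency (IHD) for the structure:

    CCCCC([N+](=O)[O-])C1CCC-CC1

2

Molecular formula from the SMILES: C11H21NO2.
DoU = (2C + 2 + N − H − X)/2 = (2·11 + 2 + 1 − 21 − 0)/2 = 4/2 = 2.
(Structurally: 1 ring(s) + 1 π bond(s) = 2.)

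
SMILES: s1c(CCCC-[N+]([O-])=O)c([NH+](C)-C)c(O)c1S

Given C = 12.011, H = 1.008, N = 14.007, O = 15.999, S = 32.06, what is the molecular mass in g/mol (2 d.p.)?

Molecular formula: C10H17N2O3S2+.
M = 10×12.011 + 17×1.008 + 2×14.007 + 3×15.999 + 2×32.06 = 277.38 g/mol.

277.38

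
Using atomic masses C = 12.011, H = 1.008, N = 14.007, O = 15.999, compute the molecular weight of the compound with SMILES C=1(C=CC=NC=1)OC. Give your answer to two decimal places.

109.13

Molecular formula: C6H7NO.
M = 6×12.011 + 7×1.008 + 1×14.007 + 1×15.999 = 109.13 g/mol.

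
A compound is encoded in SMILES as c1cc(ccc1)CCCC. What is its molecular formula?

C10H14

Heavy atoms from the SMILES: 10 C.
Implicit hydrogens by atom environment:
  5 × C (aromatic): 1 H each → 5
  3 × C: 2 H each → 6
  1 × C: 3 H
  1 × C (aromatic): no H
  Total hydrogens = 14.
Molecular formula: C10H14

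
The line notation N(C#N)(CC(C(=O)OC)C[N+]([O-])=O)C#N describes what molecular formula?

C7H8N4O4

Heavy atoms from the SMILES: 7 C, 4 N, 4 O.
Implicit hydrogens by atom environment:
  3 × C: no H
  3 × N: no H
  3 × O: no H
  2 × C: 2 H each → 4
  1 × C: 3 H
  1 × C: 1 H
  1 × N (charge +1): no H
  1 × O (charge -1): no H
  Total hydrogens = 8.
Molecular formula: C7H8N4O4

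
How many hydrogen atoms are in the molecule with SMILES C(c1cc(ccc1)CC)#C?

Hydrogens are implicit in SMILES; fill each atom to its normal valence:
  4 × C (aromatic): 1 H each → 4
  2 × C (aromatic): no H
  1 × C: 3 H
  1 × C: 2 H
  1 × C: 1 H
  1 × C: no H
  Total hydrogens = 10.

10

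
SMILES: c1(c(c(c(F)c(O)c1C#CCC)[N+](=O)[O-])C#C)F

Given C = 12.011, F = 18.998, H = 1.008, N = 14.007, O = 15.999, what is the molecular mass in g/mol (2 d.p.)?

Molecular formula: C12H7F2NO3.
M = 12×12.011 + 2×18.998 + 7×1.008 + 1×14.007 + 3×15.999 = 251.19 g/mol.

251.19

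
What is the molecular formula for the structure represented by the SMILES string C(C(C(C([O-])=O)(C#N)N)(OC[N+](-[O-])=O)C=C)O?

C8H10N3O6-

Heavy atoms from the SMILES: 8 C, 3 N, 6 O.
Implicit hydrogens by atom environment:
  4 × C: no H
  3 × C: 2 H each → 6
  3 × O: no H
  2 × O (charge -1): no H
  1 × C: 1 H
  1 × N: 2 H
  1 × N (charge +1): no H
  1 × N: no H
  1 × O: 1 H
  Total hydrogens = 10.
Net charge -1.
Molecular formula: C8H10N3O6-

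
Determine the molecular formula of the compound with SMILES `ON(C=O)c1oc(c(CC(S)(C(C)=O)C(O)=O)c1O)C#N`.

Heavy atoms from the SMILES: 11 C, 2 N, 7 O, 1 S.
Implicit hydrogens by atom environment:
  4 × C (aromatic): no H
  4 × C: no H
  3 × O: 1 H each → 3
  3 × O: no H
  2 × N: no H
  1 × C: 3 H
  1 × C: 2 H
  1 × C: 1 H
  1 × O (aromatic): no H
  1 × S: 1 H
  Total hydrogens = 10.
Molecular formula: C11H10N2O7S

C11H10N2O7S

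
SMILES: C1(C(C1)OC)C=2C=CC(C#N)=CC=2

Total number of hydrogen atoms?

11

Hydrogens are implicit in SMILES; fill each atom to its normal valence:
  4 × C (aromatic): 1 H each → 4
  2 × C: 1 H each → 2
  2 × C (aromatic): no H
  1 × C: 3 H
  1 × C: 2 H
  1 × C: no H
  1 × N: no H
  1 × O: no H
  Total hydrogens = 11.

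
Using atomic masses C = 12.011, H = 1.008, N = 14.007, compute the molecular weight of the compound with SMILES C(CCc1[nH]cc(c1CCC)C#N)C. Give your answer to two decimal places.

Molecular formula: C12H18N2.
M = 12×12.011 + 18×1.008 + 2×14.007 = 190.29 g/mol.

190.29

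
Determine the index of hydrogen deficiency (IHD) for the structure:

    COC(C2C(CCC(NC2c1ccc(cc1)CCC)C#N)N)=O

8

Molecular formula from the SMILES: C18H25N3O2.
DoU = (2C + 2 + N − H − X)/2 = (2·18 + 2 + 3 − 25 − 0)/2 = 16/2 = 8.
(Structurally: 2 ring(s) + 6 π bond(s) = 8.)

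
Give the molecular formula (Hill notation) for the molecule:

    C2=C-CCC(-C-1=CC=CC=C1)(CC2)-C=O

C14H16O

Heavy atoms from the SMILES: 14 C, 1 O.
Implicit hydrogens by atom environment:
  5 × C (aromatic): 1 H each → 5
  4 × C: 2 H each → 8
  3 × C: 1 H each → 3
  1 × C: no H
  1 × C (aromatic): no H
  1 × O: no H
  Total hydrogens = 16.
Molecular formula: C14H16O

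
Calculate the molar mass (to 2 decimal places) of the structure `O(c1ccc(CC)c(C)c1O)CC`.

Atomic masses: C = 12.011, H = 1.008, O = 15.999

180.25

Molecular formula: C11H16O2.
M = 11×12.011 + 16×1.008 + 2×15.999 = 180.25 g/mol.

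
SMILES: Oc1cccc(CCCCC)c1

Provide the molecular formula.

Heavy atoms from the SMILES: 11 C, 1 O.
Implicit hydrogens by atom environment:
  4 × C: 2 H each → 8
  4 × C (aromatic): 1 H each → 4
  2 × C (aromatic): no H
  1 × C: 3 H
  1 × O: 1 H
  Total hydrogens = 16.
Molecular formula: C11H16O

C11H16O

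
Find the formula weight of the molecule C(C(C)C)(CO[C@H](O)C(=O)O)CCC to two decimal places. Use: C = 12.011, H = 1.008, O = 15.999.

204.27

Molecular formula: C10H20O4.
M = 10×12.011 + 20×1.008 + 4×15.999 = 204.27 g/mol.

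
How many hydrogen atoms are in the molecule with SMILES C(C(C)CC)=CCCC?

18

Hydrogens are implicit in SMILES; fill each atom to its normal valence:
  3 × C: 3 H each → 9
  3 × C: 2 H each → 6
  3 × C: 1 H each → 3
  Total hydrogens = 18.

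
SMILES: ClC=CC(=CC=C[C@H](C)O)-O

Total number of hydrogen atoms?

Hydrogens are implicit in SMILES; fill each atom to its normal valence:
  6 × C: 1 H each → 6
  2 × O: 1 H each → 2
  1 × C: 3 H
  1 × C: no H
  1 × Cl: no H
  Total hydrogens = 11.

11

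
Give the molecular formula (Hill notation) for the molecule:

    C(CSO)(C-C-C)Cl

C5H11ClOS

Heavy atoms from the SMILES: 5 C, 1 Cl, 1 O, 1 S.
Implicit hydrogens by atom environment:
  3 × C: 2 H each → 6
  1 × C: 3 H
  1 × C: 1 H
  1 × Cl: no H
  1 × O: 1 H
  1 × S: no H
  Total hydrogens = 11.
Molecular formula: C5H11ClOS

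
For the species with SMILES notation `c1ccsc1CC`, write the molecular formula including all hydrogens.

C6H8S

Heavy atoms from the SMILES: 6 C, 1 S.
Implicit hydrogens by atom environment:
  3 × C (aromatic): 1 H each → 3
  1 × C: 3 H
  1 × C: 2 H
  1 × C (aromatic): no H
  1 × S (aromatic): no H
  Total hydrogens = 8.
Molecular formula: C6H8S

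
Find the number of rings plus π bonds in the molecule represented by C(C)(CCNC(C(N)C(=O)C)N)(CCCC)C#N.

Molecular formula from the SMILES: C13H26N4O.
DoU = (2C + 2 + N − H − X)/2 = (2·13 + 2 + 4 − 26 − 0)/2 = 6/2 = 3.
(Structurally: 0 ring(s) + 3 π bond(s) = 3.)

3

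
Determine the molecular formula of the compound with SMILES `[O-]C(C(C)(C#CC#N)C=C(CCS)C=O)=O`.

C11H10NO3S-

Heavy atoms from the SMILES: 11 C, 1 N, 3 O, 1 S.
Implicit hydrogens by atom environment:
  6 × C: no H
  2 × C: 2 H each → 4
  2 × C: 1 H each → 2
  2 × O: no H
  1 × C: 3 H
  1 × N: no H
  1 × O (charge -1): no H
  1 × S: 1 H
  Total hydrogens = 10.
Net charge -1.
Molecular formula: C11H10NO3S-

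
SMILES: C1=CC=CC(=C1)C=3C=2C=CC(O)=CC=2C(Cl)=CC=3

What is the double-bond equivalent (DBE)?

Molecular formula from the SMILES: C16H11ClO.
DoU = (2C + 2 + N − H − X)/2 = (2·16 + 2 + 0 − 11 − 1)/2 = 22/2 = 11.
(Structurally: 3 ring(s) + 8 π bond(s) = 11.)

11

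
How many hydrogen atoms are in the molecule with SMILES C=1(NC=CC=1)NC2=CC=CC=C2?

Hydrogens are implicit in SMILES; fill each atom to its normal valence:
  8 × C (aromatic): 1 H each → 8
  2 × C (aromatic): no H
  1 × N (aromatic): 1 H
  1 × N: 1 H
  Total hydrogens = 10.

10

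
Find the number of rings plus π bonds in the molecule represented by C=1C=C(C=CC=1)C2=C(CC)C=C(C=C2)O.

8

Molecular formula from the SMILES: C14H14O.
DoU = (2C + 2 + N − H − X)/2 = (2·14 + 2 + 0 − 14 − 0)/2 = 16/2 = 8.
(Structurally: 2 ring(s) + 6 π bond(s) = 8.)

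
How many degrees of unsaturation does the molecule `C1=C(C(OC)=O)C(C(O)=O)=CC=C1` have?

6

Molecular formula from the SMILES: C9H8O4.
DoU = (2C + 2 + N − H − X)/2 = (2·9 + 2 + 0 − 8 − 0)/2 = 12/2 = 6.
(Structurally: 1 ring(s) + 5 π bond(s) = 6.)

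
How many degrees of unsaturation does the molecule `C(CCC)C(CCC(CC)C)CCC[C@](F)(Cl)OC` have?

0

Molecular formula from the SMILES: C16H32ClFO.
DoU = (2C + 2 + N − H − X)/2 = (2·16 + 2 + 0 − 32 − 2)/2 = 0/2 = 0.
(Structurally: 0 ring(s) + 0 π bond(s) = 0.)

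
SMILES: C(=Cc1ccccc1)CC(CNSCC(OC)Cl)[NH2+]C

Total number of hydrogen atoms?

Hydrogens are implicit in SMILES; fill each atom to its normal valence:
  5 × C (aromatic): 1 H each → 5
  4 × C: 1 H each → 4
  3 × C: 2 H each → 6
  2 × C: 3 H each → 6
  1 × C (aromatic): no H
  1 × Cl: no H
  1 × N (charge +1): 2 H
  1 × N: 1 H
  1 × O: no H
  1 × S: no H
  Total hydrogens = 24.

24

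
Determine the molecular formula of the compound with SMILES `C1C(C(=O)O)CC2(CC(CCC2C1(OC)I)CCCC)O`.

Heavy atoms from the SMILES: 16 C, 1 I, 4 O.
Implicit hydrogens by atom environment:
  8 × C: 2 H each → 16
  3 × C: 1 H each → 3
  3 × C: no H
  2 × C: 3 H each → 6
  2 × O: 1 H each → 2
  2 × O: no H
  1 × I: no H
  Total hydrogens = 27.
Molecular formula: C16H27IO4

C16H27IO4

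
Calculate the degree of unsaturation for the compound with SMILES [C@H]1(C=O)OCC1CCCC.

Molecular formula from the SMILES: C8H14O2.
DoU = (2C + 2 + N − H − X)/2 = (2·8 + 2 + 0 − 14 − 0)/2 = 4/2 = 2.
(Structurally: 1 ring(s) + 1 π bond(s) = 2.)

2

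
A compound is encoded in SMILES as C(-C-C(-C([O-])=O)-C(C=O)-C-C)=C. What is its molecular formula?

Heavy atoms from the SMILES: 9 C, 3 O.
Implicit hydrogens by atom environment:
  4 × C: 1 H each → 4
  3 × C: 2 H each → 6
  2 × O: no H
  1 × C: 3 H
  1 × C: no H
  1 × O (charge -1): no H
  Total hydrogens = 13.
Net charge -1.
Molecular formula: C9H13O3-

C9H13O3-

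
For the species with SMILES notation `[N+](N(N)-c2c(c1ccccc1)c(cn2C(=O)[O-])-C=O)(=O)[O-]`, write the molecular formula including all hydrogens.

Heavy atoms from the SMILES: 12 C, 4 N, 5 O.
Implicit hydrogens by atom environment:
  6 × C (aromatic): 1 H each → 6
  4 × C (aromatic): no H
  3 × O: no H
  2 × O (charge -1): no H
  1 × C: 1 H
  1 × C: no H
  1 × N: 2 H
  1 × N (aromatic): no H
  1 × N: no H
  1 × N (charge +1): no H
  Total hydrogens = 9.
Net charge -1.
Molecular formula: C12H9N4O5-

C12H9N4O5-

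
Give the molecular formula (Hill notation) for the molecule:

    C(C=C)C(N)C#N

C5H8N2

Heavy atoms from the SMILES: 5 C, 2 N.
Implicit hydrogens by atom environment:
  2 × C: 2 H each → 4
  2 × C: 1 H each → 2
  1 × C: no H
  1 × N: 2 H
  1 × N: no H
  Total hydrogens = 8.
Molecular formula: C5H8N2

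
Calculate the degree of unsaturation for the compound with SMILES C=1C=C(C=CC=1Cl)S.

4

Molecular formula from the SMILES: C6H5ClS.
DoU = (2C + 2 + N − H − X)/2 = (2·6 + 2 + 0 − 5 − 1)/2 = 8/2 = 4.
(Structurally: 1 ring(s) + 3 π bond(s) = 4.)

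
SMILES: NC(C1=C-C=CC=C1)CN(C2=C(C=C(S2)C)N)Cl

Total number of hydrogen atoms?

16

Hydrogens are implicit in SMILES; fill each atom to its normal valence:
  6 × C (aromatic): 1 H each → 6
  4 × C (aromatic): no H
  2 × N: 2 H each → 4
  1 × C: 3 H
  1 × C: 2 H
  1 × C: 1 H
  1 × Cl: no H
  1 × N: no H
  1 × S (aromatic): no H
  Total hydrogens = 16.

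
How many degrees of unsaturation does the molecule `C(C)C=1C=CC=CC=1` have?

4

Molecular formula from the SMILES: C8H10.
DoU = (2C + 2 + N − H − X)/2 = (2·8 + 2 + 0 − 10 − 0)/2 = 8/2 = 4.
(Structurally: 1 ring(s) + 3 π bond(s) = 4.)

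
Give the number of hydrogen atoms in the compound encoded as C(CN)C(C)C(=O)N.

12

Hydrogens are implicit in SMILES; fill each atom to its normal valence:
  2 × C: 2 H each → 4
  2 × N: 2 H each → 4
  1 × C: 3 H
  1 × C: 1 H
  1 × C: no H
  1 × O: no H
  Total hydrogens = 12.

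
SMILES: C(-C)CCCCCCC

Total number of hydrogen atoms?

20

Hydrogens are implicit in SMILES; fill each atom to its normal valence:
  7 × C: 2 H each → 14
  2 × C: 3 H each → 6
  Total hydrogens = 20.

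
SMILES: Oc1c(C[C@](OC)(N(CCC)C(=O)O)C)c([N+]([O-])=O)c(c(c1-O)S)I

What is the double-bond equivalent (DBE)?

Molecular formula from the SMILES: C14H19IN2O7S.
DoU = (2C + 2 + N − H − X)/2 = (2·14 + 2 + 2 − 19 − 1)/2 = 12/2 = 6.
(Structurally: 1 ring(s) + 5 π bond(s) = 6.)

6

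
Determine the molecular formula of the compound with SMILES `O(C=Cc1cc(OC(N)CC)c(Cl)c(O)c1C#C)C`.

C14H16ClNO3

Heavy atoms from the SMILES: 14 C, 1 Cl, 1 N, 3 O.
Implicit hydrogens by atom environment:
  5 × C (aromatic): no H
  4 × C: 1 H each → 4
  2 × C: 3 H each → 6
  2 × O: no H
  1 × C: 2 H
  1 × C (aromatic): 1 H
  1 × C: no H
  1 × Cl: no H
  1 × N: 2 H
  1 × O: 1 H
  Total hydrogens = 16.
Molecular formula: C14H16ClNO3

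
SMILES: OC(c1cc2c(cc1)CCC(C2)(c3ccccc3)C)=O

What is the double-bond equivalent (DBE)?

10

Molecular formula from the SMILES: C18H18O2.
DoU = (2C + 2 + N − H − X)/2 = (2·18 + 2 + 0 − 18 − 0)/2 = 20/2 = 10.
(Structurally: 3 ring(s) + 7 π bond(s) = 10.)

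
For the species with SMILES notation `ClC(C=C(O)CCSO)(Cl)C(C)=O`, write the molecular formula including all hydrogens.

Heavy atoms from the SMILES: 7 C, 2 Cl, 3 O, 1 S.
Implicit hydrogens by atom environment:
  3 × C: no H
  2 × C: 2 H each → 4
  2 × Cl: no H
  2 × O: 1 H each → 2
  1 × C: 3 H
  1 × C: 1 H
  1 × O: no H
  1 × S: no H
  Total hydrogens = 10.
Molecular formula: C7H10Cl2O3S

C7H10Cl2O3S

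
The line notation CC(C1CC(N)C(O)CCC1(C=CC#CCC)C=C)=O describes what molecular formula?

C17H25NO2

Heavy atoms from the SMILES: 17 C, 1 N, 2 O.
Implicit hydrogens by atom environment:
  6 × C: 1 H each → 6
  5 × C: 2 H each → 10
  4 × C: no H
  2 × C: 3 H each → 6
  1 × N: 2 H
  1 × O: 1 H
  1 × O: no H
  Total hydrogens = 25.
Molecular formula: C17H25NO2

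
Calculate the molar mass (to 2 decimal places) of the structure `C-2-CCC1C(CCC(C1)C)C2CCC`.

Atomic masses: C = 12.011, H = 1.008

Molecular formula: C14H26.
M = 14×12.011 + 26×1.008 = 194.36 g/mol.

194.36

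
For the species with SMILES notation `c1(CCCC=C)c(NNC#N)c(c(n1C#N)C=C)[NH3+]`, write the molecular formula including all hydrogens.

C13H17N6+

Heavy atoms from the SMILES: 13 C, 6 N.
Implicit hydrogens by atom environment:
  5 × C: 2 H each → 10
  4 × C (aromatic): no H
  2 × C: 1 H each → 2
  2 × C: no H
  2 × N: 1 H each → 2
  2 × N: no H
  1 × N (charge +1): 3 H
  1 × N (aromatic): no H
  Total hydrogens = 17.
Net charge +1.
Molecular formula: C13H17N6+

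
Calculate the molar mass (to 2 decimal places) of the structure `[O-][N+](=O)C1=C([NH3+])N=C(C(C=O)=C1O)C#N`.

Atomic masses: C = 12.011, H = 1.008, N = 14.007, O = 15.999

Molecular formula: C7H5N4O4+.
M = 7×12.011 + 5×1.008 + 4×14.007 + 4×15.999 = 209.14 g/mol.

209.14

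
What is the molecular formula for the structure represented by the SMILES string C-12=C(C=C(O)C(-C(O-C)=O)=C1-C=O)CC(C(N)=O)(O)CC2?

Heavy atoms from the SMILES: 14 C, 1 N, 6 O.
Implicit hydrogens by atom environment:
  5 × C (aromatic): no H
  4 × O: no H
  3 × C: 2 H each → 6
  3 × C: no H
  2 × O: 1 H each → 2
  1 × C: 3 H
  1 × C (aromatic): 1 H
  1 × C: 1 H
  1 × N: 2 H
  Total hydrogens = 15.
Molecular formula: C14H15NO6

C14H15NO6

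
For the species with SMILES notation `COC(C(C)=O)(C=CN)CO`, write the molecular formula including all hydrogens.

C7H13NO3

Heavy atoms from the SMILES: 7 C, 1 N, 3 O.
Implicit hydrogens by atom environment:
  2 × C: 3 H each → 6
  2 × C: 1 H each → 2
  2 × C: no H
  2 × O: no H
  1 × C: 2 H
  1 × N: 2 H
  1 × O: 1 H
  Total hydrogens = 13.
Molecular formula: C7H13NO3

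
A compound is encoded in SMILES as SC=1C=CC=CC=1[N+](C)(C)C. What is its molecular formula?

Heavy atoms from the SMILES: 9 C, 1 N, 1 S.
Implicit hydrogens by atom environment:
  4 × C (aromatic): 1 H each → 4
  3 × C: 3 H each → 9
  2 × C (aromatic): no H
  1 × N (charge +1): no H
  1 × S: 1 H
  Total hydrogens = 14.
Net charge +1.
Molecular formula: C9H14NS+

C9H14NS+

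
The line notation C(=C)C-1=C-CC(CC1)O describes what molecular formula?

Heavy atoms from the SMILES: 8 C, 1 O.
Implicit hydrogens by atom environment:
  4 × C: 2 H each → 8
  3 × C: 1 H each → 3
  1 × C: no H
  1 × O: 1 H
  Total hydrogens = 12.
Molecular formula: C8H12O

C8H12O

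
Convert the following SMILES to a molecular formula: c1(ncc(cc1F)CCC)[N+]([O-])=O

C8H9FN2O2

Heavy atoms from the SMILES: 8 C, 1 F, 2 N, 2 O.
Implicit hydrogens by atom environment:
  3 × C (aromatic): no H
  2 × C: 2 H each → 4
  2 × C (aromatic): 1 H each → 2
  1 × C: 3 H
  1 × F: no H
  1 × N (aromatic): no H
  1 × N (charge +1): no H
  1 × O: no H
  1 × O (charge -1): no H
  Total hydrogens = 9.
Molecular formula: C8H9FN2O2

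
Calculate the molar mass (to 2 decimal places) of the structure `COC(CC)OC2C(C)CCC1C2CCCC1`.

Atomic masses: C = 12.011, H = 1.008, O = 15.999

Molecular formula: C15H28O2.
M = 15×12.011 + 28×1.008 + 2×15.999 = 240.39 g/mol.

240.39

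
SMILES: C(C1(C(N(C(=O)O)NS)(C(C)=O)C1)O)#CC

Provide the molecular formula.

Heavy atoms from the SMILES: 9 C, 2 N, 4 O, 1 S.
Implicit hydrogens by atom environment:
  6 × C: no H
  2 × C: 3 H each → 6
  2 × O: 1 H each → 2
  2 × O: no H
  1 × C: 2 H
  1 × N: 1 H
  1 × N: no H
  1 × S: 1 H
  Total hydrogens = 12.
Molecular formula: C9H12N2O4S

C9H12N2O4S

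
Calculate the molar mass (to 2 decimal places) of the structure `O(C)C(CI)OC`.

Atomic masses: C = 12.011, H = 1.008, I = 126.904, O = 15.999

Molecular formula: C4H9IO2.
M = 4×12.011 + 9×1.008 + 1×126.904 + 2×15.999 = 216.02 g/mol.

216.02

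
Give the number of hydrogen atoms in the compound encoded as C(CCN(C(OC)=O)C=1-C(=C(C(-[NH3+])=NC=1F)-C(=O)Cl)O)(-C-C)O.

Hydrogens are implicit in SMILES; fill each atom to its normal valence:
  5 × C (aromatic): no H
  3 × C: 2 H each → 6
  3 × O: no H
  2 × C: 3 H each → 6
  2 × C: no H
  2 × O: 1 H each → 2
  1 × C: 1 H
  1 × Cl: no H
  1 × F: no H
  1 × N (charge +1): 3 H
  1 × N (aromatic): no H
  1 × N: no H
  Total hydrogens = 18.

18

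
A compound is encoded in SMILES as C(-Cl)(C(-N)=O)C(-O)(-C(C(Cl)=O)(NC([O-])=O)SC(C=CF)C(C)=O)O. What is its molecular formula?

Heavy atoms from the SMILES: 11 C, 2 Cl, 1 F, 2 N, 7 O, 1 S.
Implicit hydrogens by atom environment:
  6 × C: no H
  4 × C: 1 H each → 4
  4 × O: no H
  2 × Cl: no H
  2 × O: 1 H each → 2
  1 × C: 3 H
  1 × F: no H
  1 × N: 2 H
  1 × N: 1 H
  1 × O (charge -1): no H
  1 × S: no H
  Total hydrogens = 12.
Net charge -1.
Molecular formula: C11H12Cl2FN2O7S-

C11H12Cl2FN2O7S-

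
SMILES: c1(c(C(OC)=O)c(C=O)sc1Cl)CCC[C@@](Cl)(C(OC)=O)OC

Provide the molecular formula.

C14H16Cl2O6S

Heavy atoms from the SMILES: 14 C, 2 Cl, 6 O, 1 S.
Implicit hydrogens by atom environment:
  6 × O: no H
  4 × C (aromatic): no H
  3 × C: 3 H each → 9
  3 × C: 2 H each → 6
  3 × C: no H
  2 × Cl: no H
  1 × C: 1 H
  1 × S (aromatic): no H
  Total hydrogens = 16.
Molecular formula: C14H16Cl2O6S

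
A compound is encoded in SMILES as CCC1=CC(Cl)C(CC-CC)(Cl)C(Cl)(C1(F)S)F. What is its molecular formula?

C12H17Cl3F2S

Heavy atoms from the SMILES: 12 C, 3 Cl, 2 F, 1 S.
Implicit hydrogens by atom environment:
  4 × C: 2 H each → 8
  4 × C: no H
  3 × Cl: no H
  2 × C: 3 H each → 6
  2 × C: 1 H each → 2
  2 × F: no H
  1 × S: 1 H
  Total hydrogens = 17.
Molecular formula: C12H17Cl3F2S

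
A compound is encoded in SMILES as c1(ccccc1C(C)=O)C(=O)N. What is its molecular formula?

C9H9NO2

Heavy atoms from the SMILES: 9 C, 1 N, 2 O.
Implicit hydrogens by atom environment:
  4 × C (aromatic): 1 H each → 4
  2 × C (aromatic): no H
  2 × C: no H
  2 × O: no H
  1 × C: 3 H
  1 × N: 2 H
  Total hydrogens = 9.
Molecular formula: C9H9NO2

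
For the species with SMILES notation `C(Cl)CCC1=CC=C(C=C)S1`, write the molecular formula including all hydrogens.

C9H11ClS

Heavy atoms from the SMILES: 9 C, 1 Cl, 1 S.
Implicit hydrogens by atom environment:
  4 × C: 2 H each → 8
  2 × C (aromatic): 1 H each → 2
  2 × C (aromatic): no H
  1 × C: 1 H
  1 × Cl: no H
  1 × S (aromatic): no H
  Total hydrogens = 11.
Molecular formula: C9H11ClS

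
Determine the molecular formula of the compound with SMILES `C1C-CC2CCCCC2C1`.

C10H18

Heavy atoms from the SMILES: 10 C.
Implicit hydrogens by atom environment:
  8 × C: 2 H each → 16
  2 × C: 1 H each → 2
  Total hydrogens = 18.
Molecular formula: C10H18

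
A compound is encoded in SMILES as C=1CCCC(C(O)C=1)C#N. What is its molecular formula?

Heavy atoms from the SMILES: 8 C, 1 N, 1 O.
Implicit hydrogens by atom environment:
  4 × C: 1 H each → 4
  3 × C: 2 H each → 6
  1 × C: no H
  1 × N: no H
  1 × O: 1 H
  Total hydrogens = 11.
Molecular formula: C8H11NO

C8H11NO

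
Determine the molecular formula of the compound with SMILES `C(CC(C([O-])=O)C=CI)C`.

Heavy atoms from the SMILES: 7 C, 1 I, 2 O.
Implicit hydrogens by atom environment:
  3 × C: 1 H each → 3
  2 × C: 2 H each → 4
  1 × C: 3 H
  1 × C: no H
  1 × I: no H
  1 × O: no H
  1 × O (charge -1): no H
  Total hydrogens = 10.
Net charge -1.
Molecular formula: C7H10IO2-

C7H10IO2-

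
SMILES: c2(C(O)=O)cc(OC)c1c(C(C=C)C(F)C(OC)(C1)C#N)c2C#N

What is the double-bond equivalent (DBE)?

11

Molecular formula from the SMILES: C17H15FN2O4.
DoU = (2C + 2 + N − H − X)/2 = (2·17 + 2 + 2 − 15 − 1)/2 = 22/2 = 11.
(Structurally: 2 ring(s) + 9 π bond(s) = 11.)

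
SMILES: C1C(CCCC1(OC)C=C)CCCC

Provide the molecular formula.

Heavy atoms from the SMILES: 13 C, 1 O.
Implicit hydrogens by atom environment:
  8 × C: 2 H each → 16
  2 × C: 3 H each → 6
  2 × C: 1 H each → 2
  1 × C: no H
  1 × O: no H
  Total hydrogens = 24.
Molecular formula: C13H24O

C13H24O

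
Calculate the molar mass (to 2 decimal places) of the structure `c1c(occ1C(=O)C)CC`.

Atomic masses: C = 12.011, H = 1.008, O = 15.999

Molecular formula: C8H10O2.
M = 8×12.011 + 10×1.008 + 2×15.999 = 138.17 g/mol.

138.17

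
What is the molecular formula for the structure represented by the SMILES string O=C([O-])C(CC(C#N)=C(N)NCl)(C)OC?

C8H11ClN3O3-

Heavy atoms from the SMILES: 8 C, 1 Cl, 3 N, 3 O.
Implicit hydrogens by atom environment:
  5 × C: no H
  2 × C: 3 H each → 6
  2 × O: no H
  1 × C: 2 H
  1 × Cl: no H
  1 × N: 2 H
  1 × N: 1 H
  1 × N: no H
  1 × O (charge -1): no H
  Total hydrogens = 11.
Net charge -1.
Molecular formula: C8H11ClN3O3-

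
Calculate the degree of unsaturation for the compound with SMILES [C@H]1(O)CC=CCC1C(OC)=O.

Molecular formula from the SMILES: C8H12O3.
DoU = (2C + 2 + N − H − X)/2 = (2·8 + 2 + 0 − 12 − 0)/2 = 6/2 = 3.
(Structurally: 1 ring(s) + 2 π bond(s) = 3.)

3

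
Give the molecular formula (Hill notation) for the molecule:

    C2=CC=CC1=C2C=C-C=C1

Heavy atoms from the SMILES: 10 C.
Implicit hydrogens by atom environment:
  8 × C (aromatic): 1 H each → 8
  2 × C (aromatic): no H
  Total hydrogens = 8.
Molecular formula: C10H8

C10H8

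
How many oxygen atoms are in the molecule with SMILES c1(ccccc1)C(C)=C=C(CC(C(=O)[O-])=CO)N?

3

The symbol for oxygen appears 3 times in the SMILES.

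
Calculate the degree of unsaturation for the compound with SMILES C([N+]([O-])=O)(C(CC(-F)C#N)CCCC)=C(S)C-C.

4

Molecular formula from the SMILES: C12H19FN2O2S.
DoU = (2C + 2 + N − H − X)/2 = (2·12 + 2 + 2 − 19 − 1)/2 = 8/2 = 4.
(Structurally: 0 ring(s) + 4 π bond(s) = 4.)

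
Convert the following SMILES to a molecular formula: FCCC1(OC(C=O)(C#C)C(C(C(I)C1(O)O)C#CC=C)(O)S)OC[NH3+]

Heavy atoms from the SMILES: 16 C, 1 F, 1 I, 1 N, 6 O, 1 S.
Implicit hydrogens by atom environment:
  7 × C: no H
  5 × C: 1 H each → 5
  4 × C: 2 H each → 8
  3 × O: 1 H each → 3
  3 × O: no H
  1 × F: no H
  1 × I: no H
  1 × N (charge +1): 3 H
  1 × S: 1 H
  Total hydrogens = 20.
Net charge +1.
Molecular formula: C16H20FINO6S+

C16H20FINO6S+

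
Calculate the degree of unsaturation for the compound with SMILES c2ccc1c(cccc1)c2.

7

Molecular formula from the SMILES: C10H8.
DoU = (2C + 2 + N − H − X)/2 = (2·10 + 2 + 0 − 8 − 0)/2 = 14/2 = 7.
(Structurally: 2 ring(s) + 5 π bond(s) = 7.)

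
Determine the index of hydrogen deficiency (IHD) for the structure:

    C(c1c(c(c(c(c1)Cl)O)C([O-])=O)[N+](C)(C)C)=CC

6

Molecular formula from the SMILES: C13H16ClNO3.
DoU = (2C + 2 + N − H − X)/2 = (2·13 + 2 + 1 − 16 − 1)/2 = 12/2 = 6.
(Structurally: 1 ring(s) + 5 π bond(s) = 6.)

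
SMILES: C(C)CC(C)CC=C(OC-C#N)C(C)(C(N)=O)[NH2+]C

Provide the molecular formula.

Heavy atoms from the SMILES: 14 C, 3 N, 2 O.
Implicit hydrogens by atom environment:
  4 × C: 3 H each → 12
  4 × C: 2 H each → 8
  4 × C: no H
  2 × C: 1 H each → 2
  2 × O: no H
  1 × N (charge +1): 2 H
  1 × N: 2 H
  1 × N: no H
  Total hydrogens = 26.
Net charge +1.
Molecular formula: C14H26N3O2+

C14H26N3O2+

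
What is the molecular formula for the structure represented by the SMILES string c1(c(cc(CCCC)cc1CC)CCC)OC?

Heavy atoms from the SMILES: 16 C, 1 O.
Implicit hydrogens by atom environment:
  6 × C: 2 H each → 12
  4 × C: 3 H each → 12
  4 × C (aromatic): no H
  2 × C (aromatic): 1 H each → 2
  1 × O: no H
  Total hydrogens = 26.
Molecular formula: C16H26O

C16H26O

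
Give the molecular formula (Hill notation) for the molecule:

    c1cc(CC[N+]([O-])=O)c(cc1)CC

Heavy atoms from the SMILES: 10 C, 1 N, 2 O.
Implicit hydrogens by atom environment:
  4 × C (aromatic): 1 H each → 4
  3 × C: 2 H each → 6
  2 × C (aromatic): no H
  1 × C: 3 H
  1 × N (charge +1): no H
  1 × O: no H
  1 × O (charge -1): no H
  Total hydrogens = 13.
Molecular formula: C10H13NO2

C10H13NO2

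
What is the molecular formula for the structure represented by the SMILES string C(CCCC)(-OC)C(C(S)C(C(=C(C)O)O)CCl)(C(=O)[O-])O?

C14H24ClO6S-

Heavy atoms from the SMILES: 14 C, 1 Cl, 6 O, 1 S.
Implicit hydrogens by atom environment:
  4 × C: 2 H each → 8
  4 × C: no H
  3 × C: 3 H each → 9
  3 × C: 1 H each → 3
  3 × O: 1 H each → 3
  2 × O: no H
  1 × Cl: no H
  1 × O (charge -1): no H
  1 × S: 1 H
  Total hydrogens = 24.
Net charge -1.
Molecular formula: C14H24ClO6S-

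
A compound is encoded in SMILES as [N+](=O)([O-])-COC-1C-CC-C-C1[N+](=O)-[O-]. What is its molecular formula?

Heavy atoms from the SMILES: 7 C, 2 N, 5 O.
Implicit hydrogens by atom environment:
  5 × C: 2 H each → 10
  3 × O: no H
  2 × C: 1 H each → 2
  2 × N (charge +1): no H
  2 × O (charge -1): no H
  Total hydrogens = 12.
Molecular formula: C7H12N2O5

C7H12N2O5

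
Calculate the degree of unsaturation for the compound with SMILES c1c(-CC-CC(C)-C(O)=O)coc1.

Molecular formula from the SMILES: C10H14O3.
DoU = (2C + 2 + N − H − X)/2 = (2·10 + 2 + 0 − 14 − 0)/2 = 8/2 = 4.
(Structurally: 1 ring(s) + 3 π bond(s) = 4.)

4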